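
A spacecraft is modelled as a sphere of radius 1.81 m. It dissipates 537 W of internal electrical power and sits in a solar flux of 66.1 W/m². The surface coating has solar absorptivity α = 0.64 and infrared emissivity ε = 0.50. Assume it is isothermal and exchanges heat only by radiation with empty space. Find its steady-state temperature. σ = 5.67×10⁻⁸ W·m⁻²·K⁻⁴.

T ≈ 170 K

At steady state, absorbed solar power + internal power = radiated power.
Absorbed: α·S·A_cross = 0.64·66.1·10.29 = 435.4 W (cross-section πr²).
Total input = 435.4 + 537 = 972.4 W.
Radiated: εσ·A_surf·T⁴ with A_surf = 4πr² = 41.17 m².
T⁴ = 972.4/(0.50·5.67×10⁻⁸·41.17) = 8.332×10⁸ K⁴.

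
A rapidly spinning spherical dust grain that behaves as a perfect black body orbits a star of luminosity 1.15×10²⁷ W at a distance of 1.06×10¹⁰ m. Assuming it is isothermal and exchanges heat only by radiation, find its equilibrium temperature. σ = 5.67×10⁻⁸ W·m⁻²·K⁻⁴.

T ≈ 1380 K

First find the stellar flux at distance d: S = L/(4πd²) = 1.15×10²⁷/(4π·(1.06×10¹⁰)²) = 8.145×10⁵ W/m².
For an isothermal sphere, absorbed (1−a)S·πr² = emitted σ·4πr²·T⁴, so T⁴ = (1−a)S/(4σ).
T⁴ = 1.00·8.145×10⁵/(4·5.67×10⁻⁸) = 3.591×10¹² K⁴.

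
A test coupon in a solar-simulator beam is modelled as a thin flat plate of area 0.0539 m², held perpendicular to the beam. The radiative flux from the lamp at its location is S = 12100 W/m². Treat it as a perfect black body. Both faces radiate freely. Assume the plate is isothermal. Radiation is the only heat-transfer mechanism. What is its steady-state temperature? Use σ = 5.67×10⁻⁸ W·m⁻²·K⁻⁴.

T ≈ 572 K

At equilibrium, absorbed power = emitted power.
Absorbing cross-section = A = 0.05390 m²; emitting surface = 2A = 0.1078 m² (ratio 2).
S·A_cross = εσ·A_surf·T⁴  ⇒  T⁴ = S/(2σ).
T⁴ = 1.00·12100/(2·5.67×10⁻⁸) = 1.067×10¹¹ K⁴.
T = (1.067×10¹¹)^(1/4).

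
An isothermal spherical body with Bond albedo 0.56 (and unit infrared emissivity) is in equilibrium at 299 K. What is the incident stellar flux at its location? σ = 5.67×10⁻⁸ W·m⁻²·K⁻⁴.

S ≈ 4120 W/m²

(1−a)S·πr² = σ·4πr²·T⁴ ⇒ S = 4σT⁴/(1−a).
S = 4·5.67×10⁻⁸·7.993×10⁹/0.440.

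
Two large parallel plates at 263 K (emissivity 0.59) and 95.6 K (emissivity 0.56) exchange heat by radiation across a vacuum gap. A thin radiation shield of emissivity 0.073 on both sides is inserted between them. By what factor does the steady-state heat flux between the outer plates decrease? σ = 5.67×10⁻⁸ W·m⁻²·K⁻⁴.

factor ≈ 11.6

Without shield: q₀ = σΔ(T⁴)/(1/ε₁+1/ε₂−1) with denominator 2.481.
With shield the two gaps are in series; the resistances add: (1/ε₁+1/ε_s−1)+(1/ε_s+1/ε₂−1) = 14.39+14.48 = 28.88.
Heat-flux ratio q₀/q = 28.88/2.481.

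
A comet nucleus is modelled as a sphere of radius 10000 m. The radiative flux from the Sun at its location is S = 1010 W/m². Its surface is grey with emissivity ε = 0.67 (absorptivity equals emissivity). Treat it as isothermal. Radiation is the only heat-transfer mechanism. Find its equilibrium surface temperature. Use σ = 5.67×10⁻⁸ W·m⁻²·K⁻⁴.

At equilibrium, absorbed power = emitted power.
Absorbing cross-section = πr² = 3.142×10⁸ m²; emitting surface = 4πr² = 1.257×10⁹ m² (ratio 4).
εS·A_cross = εσ·A_surf·T⁴  ⇒  T⁴ = S/(4σ)   (ε cancels).
T⁴ = 1010/(4·5.67×10⁻⁸) = 4.453×10⁹ K⁴.
T = (4.453×10⁹)^(1/4).

T ≈ 258 K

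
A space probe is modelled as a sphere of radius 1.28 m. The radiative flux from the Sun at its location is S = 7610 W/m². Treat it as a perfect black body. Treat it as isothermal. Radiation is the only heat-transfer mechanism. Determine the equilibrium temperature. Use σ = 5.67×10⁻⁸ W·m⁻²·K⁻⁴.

At equilibrium, absorbed power = emitted power.
Absorbing cross-section = πr² = 5.147 m²; emitting surface = 4πr² = 20.59 m² (ratio 4).
S·A_cross = εσ·A_surf·T⁴  ⇒  T⁴ = S/(4σ).
T⁴ = 1.00·7610/(4·5.67×10⁻⁸) = 3.355×10¹⁰ K⁴.
T = (3.355×10¹⁰)^(1/4).

T ≈ 428 K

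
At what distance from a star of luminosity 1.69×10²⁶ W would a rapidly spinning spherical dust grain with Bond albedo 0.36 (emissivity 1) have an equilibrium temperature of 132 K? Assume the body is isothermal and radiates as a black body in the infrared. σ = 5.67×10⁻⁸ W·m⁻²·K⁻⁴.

d ≈ 3.54×10¹¹ m

For an isothermal black-emitting sphere, (1−a)S·πr² = σ·4πr²·T⁴ ⇒ S = 4σT⁴/(1−a).
S = 4·5.67×10⁻⁸·(132)⁴/0.640 = 107.6 W/m².
Flux falls as S = L/(4πd²), so d = √(L/(4πS)) = √(1.69×10²⁶/(4π·107.6)).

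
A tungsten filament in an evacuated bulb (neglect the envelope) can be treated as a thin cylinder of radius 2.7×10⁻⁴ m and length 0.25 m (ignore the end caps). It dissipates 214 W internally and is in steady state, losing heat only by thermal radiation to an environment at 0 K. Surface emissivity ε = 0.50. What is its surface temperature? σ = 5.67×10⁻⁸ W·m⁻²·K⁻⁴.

T ≈ 2050 K

Steady state: internal power = radiated power, P = εσA T⁴.
Radiating area A = 2πrL = 4.241×10⁻⁴ m².
T⁴ = P/(εσA) = 214/(0.50·5.67×10⁻⁸·4.241×10⁻⁴) = 1.780×10¹³ K⁴.
T = (1.780×10¹³)^(1/4).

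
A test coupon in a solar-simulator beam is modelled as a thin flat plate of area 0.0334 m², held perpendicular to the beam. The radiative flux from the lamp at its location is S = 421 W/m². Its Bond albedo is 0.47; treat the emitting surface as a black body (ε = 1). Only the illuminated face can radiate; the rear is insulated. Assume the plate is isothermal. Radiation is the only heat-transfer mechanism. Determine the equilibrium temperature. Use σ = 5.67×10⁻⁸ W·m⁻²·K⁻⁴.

T ≈ 250 K

At equilibrium, absorbed power = emitted power.
Absorbing cross-section = A = 0.03340 m²; emitting surface = A = 0.03340 m² (ratio 1).
(1−a)S·A_cross = εσ·A_surf·T⁴  ⇒  T⁴ = (1−a)S/(1σ).
T⁴ = 0.530·421/(1·5.67×10⁻⁸) = 3.935×10⁹ K⁴.
T = (3.935×10⁹)^(1/4).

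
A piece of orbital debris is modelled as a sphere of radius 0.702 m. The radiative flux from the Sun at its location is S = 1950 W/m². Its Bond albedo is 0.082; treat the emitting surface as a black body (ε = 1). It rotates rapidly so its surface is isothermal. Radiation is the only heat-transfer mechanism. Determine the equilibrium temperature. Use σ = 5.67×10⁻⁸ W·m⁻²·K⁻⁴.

At equilibrium, absorbed power = emitted power.
Absorbing cross-section = πr² = 1.548 m²; emitting surface = 4πr² = 6.193 m² (ratio 4).
(1−a)S·A_cross = εσ·A_surf·T⁴  ⇒  T⁴ = (1−a)S/(4σ).
T⁴ = 0.918·1950/(4·5.67×10⁻⁸) = 7.893×10⁹ K⁴.
T = (7.893×10⁹)^(1/4).

T ≈ 298 K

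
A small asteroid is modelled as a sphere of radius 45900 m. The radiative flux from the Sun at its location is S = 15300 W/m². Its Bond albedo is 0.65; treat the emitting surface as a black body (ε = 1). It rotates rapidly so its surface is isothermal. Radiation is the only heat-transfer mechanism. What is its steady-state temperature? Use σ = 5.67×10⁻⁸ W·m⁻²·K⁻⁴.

At equilibrium, absorbed power = emitted power.
Absorbing cross-section = πr² = 6.619×10⁹ m²; emitting surface = 4πr² = 2.647×10¹⁰ m² (ratio 4).
(1−a)S·A_cross = εσ·A_surf·T⁴  ⇒  T⁴ = (1−a)S/(4σ).
T⁴ = 0.350·15300/(4·5.67×10⁻⁸) = 2.361×10¹⁰ K⁴.
T = (2.361×10¹⁰)^(1/4).

T ≈ 392 K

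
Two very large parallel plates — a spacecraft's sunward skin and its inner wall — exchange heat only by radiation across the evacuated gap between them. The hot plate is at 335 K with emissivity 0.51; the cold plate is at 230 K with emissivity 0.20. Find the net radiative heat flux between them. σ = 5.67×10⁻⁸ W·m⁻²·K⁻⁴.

q ≈ 93.2 W/m²

For two infinite grey parallel plates, q = σ(T₁⁴ − T₂⁴)/(1/ε₁ + 1/ε₂ − 1).
T₁⁴ − T₂⁴ = 1.259×10¹⁰ − 2.798×10⁹ = 9.796×10⁹ K⁴.
1/ε₁ + 1/ε₂ − 1 = 1.961 + 5.000 − 1 = 5.961.
q = 5.67×10⁻⁸ × 9.796×10⁹ / 5.961.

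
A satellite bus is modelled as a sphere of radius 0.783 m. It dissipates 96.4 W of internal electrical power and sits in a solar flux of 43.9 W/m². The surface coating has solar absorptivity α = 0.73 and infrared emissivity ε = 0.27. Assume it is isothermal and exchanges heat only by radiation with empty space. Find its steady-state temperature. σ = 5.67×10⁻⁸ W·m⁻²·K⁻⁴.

T ≈ 191 K

At steady state, absorbed solar power + internal power = radiated power.
Absorbed: α·S·A_cross = 0.73·43.9·1.926 = 61.72 W (cross-section πr²).
Total input = 61.72 + 96.4 = 158.1 W.
Radiated: εσ·A_surf·T⁴ with A_surf = 4πr² = 7.704 m².
T⁴ = 158.1/(0.27·5.67×10⁻⁸·7.704) = 1.341×10⁹ K⁴.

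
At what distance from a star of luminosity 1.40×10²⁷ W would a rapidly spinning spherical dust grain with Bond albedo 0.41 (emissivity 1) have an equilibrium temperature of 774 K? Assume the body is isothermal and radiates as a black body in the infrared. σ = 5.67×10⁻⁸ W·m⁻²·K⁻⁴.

d ≈ 2.84×10¹⁰ m

For an isothermal black-emitting sphere, (1−a)S·πr² = σ·4πr²·T⁴ ⇒ S = 4σT⁴/(1−a).
S = 4·5.67×10⁻⁸·(774)⁴/0.590 = 1.380×10⁵ W/m².
Flux falls as S = L/(4πd²), so d = √(L/(4πS)) = √(1.40×10²⁷/(4π·1.380×10⁵)).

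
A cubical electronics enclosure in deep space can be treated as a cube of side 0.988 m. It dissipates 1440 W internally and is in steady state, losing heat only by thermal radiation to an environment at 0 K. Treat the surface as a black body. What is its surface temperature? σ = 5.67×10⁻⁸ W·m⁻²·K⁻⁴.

T ≈ 257 K

Steady state: internal power = radiated power, P = εσA T⁴.
Radiating area A = 6L² = 5.857 m².
T⁴ = P/(εσA) = 1440/(1.0·5.67×10⁻⁸·5.857) = 4.336×10⁹ K⁴.
T = (4.336×10⁹)^(1/4).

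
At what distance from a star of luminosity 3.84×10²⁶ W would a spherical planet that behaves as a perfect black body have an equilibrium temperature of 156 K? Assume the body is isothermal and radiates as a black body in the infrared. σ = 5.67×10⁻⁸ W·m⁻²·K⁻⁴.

d ≈ 4.77×10¹¹ m

For an isothermal black-emitting sphere, (1−a)S·πr² = σ·4πr²·T⁴ ⇒ S = 4σT⁴/(1−a).
S = 4·5.67×10⁻⁸·(156)⁴/1.00 = 134.3 W/m².
Flux falls as S = L/(4πd²), so d = √(L/(4πS)) = √(3.84×10²⁶/(4π·134.3)).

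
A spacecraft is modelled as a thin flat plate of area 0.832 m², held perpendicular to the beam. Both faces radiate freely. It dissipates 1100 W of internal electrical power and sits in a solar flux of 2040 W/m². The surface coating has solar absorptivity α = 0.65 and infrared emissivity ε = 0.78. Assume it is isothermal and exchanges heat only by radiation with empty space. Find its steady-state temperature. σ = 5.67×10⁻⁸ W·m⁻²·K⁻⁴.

At steady state, absorbed solar power + internal power = radiated power.
Absorbed: α·S·A_cross = 0.65·2040·0.8320 = 1103 W (cross-section A).
Total input = 1103 + 1100 = 2203 W.
Radiated: εσ·A_surf·T⁴ with A_surf = 2A = 1.664 m².
T⁴ = 2203/(0.78·5.67×10⁻⁸·1.664) = 2.994×10¹⁰ K⁴.

T ≈ 416 K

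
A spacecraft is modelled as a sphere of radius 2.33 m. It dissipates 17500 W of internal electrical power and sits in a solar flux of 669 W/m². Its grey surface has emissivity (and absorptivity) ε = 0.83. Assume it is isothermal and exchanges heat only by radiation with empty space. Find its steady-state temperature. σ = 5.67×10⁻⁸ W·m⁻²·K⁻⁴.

T ≈ 303 K

At steady state, absorbed solar power + internal power = radiated power.
Absorbed: α·S·A_cross = 0.83·669·17.06 = 9470 W (cross-section πr²).
Total input = 9470 + 17500 = 26970 W.
Radiated: εσ·A_surf·T⁴ with A_surf = 4πr² = 68.22 m².
T⁴ = 26970/(0.83·5.67×10⁻⁸·68.22) = 8.400×10⁹ K⁴.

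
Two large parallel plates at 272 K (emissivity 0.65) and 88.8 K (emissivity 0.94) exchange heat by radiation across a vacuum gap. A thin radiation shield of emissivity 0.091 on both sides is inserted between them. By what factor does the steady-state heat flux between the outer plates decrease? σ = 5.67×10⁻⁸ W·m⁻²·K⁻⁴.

Without shield: q₀ = σΔ(T⁴)/(1/ε₁+1/ε₂−1) with denominator 1.602.
With shield the two gaps are in series; the resistances add: (1/ε₁+1/ε_s−1)+(1/ε_s+1/ε₂−1) = 11.53+11.05 = 22.58.
Heat-flux ratio q₀/q = 22.58/1.602.

factor ≈ 14.1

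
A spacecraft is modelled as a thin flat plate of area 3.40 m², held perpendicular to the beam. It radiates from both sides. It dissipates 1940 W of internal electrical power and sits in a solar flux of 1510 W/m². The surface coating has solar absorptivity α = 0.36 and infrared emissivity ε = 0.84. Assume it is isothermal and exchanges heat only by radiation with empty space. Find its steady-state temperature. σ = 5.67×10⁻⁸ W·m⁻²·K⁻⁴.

At steady state, absorbed solar power + internal power = radiated power.
Absorbed: α·S·A_cross = 0.36·1510·3.400 = 1848 W (cross-section A).
Total input = 1848 + 1940 = 3788 W.
Radiated: εσ·A_surf·T⁴ with A_surf = 2A = 6.800 m².
T⁴ = 3788/(0.84·5.67×10⁻⁸·6.800) = 1.170×10¹⁰ K⁴.

T ≈ 329 K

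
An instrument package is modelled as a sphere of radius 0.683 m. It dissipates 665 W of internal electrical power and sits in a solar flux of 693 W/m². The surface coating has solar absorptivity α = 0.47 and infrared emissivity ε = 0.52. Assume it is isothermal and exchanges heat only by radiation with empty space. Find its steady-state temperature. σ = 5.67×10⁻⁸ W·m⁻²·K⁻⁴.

T ≈ 285 K

At steady state, absorbed solar power + internal power = radiated power.
Absorbed: α·S·A_cross = 0.47·693·1.466 = 477.3 W (cross-section πr²).
Total input = 477.3 + 665 = 1142 W.
Radiated: εσ·A_surf·T⁴ with A_surf = 4πr² = 5.862 m².
T⁴ = 1142/(0.52·5.67×10⁻⁸·5.862) = 6.609×10⁹ K⁴.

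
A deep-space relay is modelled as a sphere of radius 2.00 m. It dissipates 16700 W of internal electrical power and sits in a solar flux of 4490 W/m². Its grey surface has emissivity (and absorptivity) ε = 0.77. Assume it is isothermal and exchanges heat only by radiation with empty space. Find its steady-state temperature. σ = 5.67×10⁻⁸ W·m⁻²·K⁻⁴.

At steady state, absorbed solar power + internal power = radiated power.
Absorbed: α·S·A_cross = 0.77·4490·12.57 = 43450 W (cross-section πr²).
Total input = 43450 + 16700 = 60150 W.
Radiated: εσ·A_surf·T⁴ with A_surf = 4πr² = 50.27 m².
T⁴ = 60150/(0.77·5.67×10⁻⁸·50.27) = 2.741×10¹⁰ K⁴.

T ≈ 407 K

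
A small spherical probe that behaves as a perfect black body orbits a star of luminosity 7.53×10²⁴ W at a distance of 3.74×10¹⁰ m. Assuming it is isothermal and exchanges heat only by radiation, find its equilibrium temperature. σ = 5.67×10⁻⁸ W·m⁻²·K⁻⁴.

T ≈ 208 K

First find the stellar flux at distance d: S = L/(4πd²) = 7.53×10²⁴/(4π·(3.74×10¹⁰)²) = 428.4 W/m².
For an isothermal sphere, absorbed (1−a)S·πr² = emitted σ·4πr²·T⁴, so T⁴ = (1−a)S/(4σ).
T⁴ = 1.00·428.4/(4·5.67×10⁻⁸) = 1.889×10⁹ K⁴.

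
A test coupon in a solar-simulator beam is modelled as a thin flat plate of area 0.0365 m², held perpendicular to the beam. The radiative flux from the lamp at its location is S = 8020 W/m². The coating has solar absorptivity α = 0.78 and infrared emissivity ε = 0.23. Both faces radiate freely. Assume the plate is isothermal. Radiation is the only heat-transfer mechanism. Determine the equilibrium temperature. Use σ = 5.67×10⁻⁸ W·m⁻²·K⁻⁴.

At equilibrium, absorbed power = emitted power.
Absorbing cross-section = A = 0.03650 m²; emitting surface = 2A = 0.07300 m² (ratio 2).
αS·A_cross = εσ·A_surf·T⁴  ⇒  T⁴ = αS/(ε·2σ).
T⁴ = 0.780·8020/(0.23·2·5.67×10⁻⁸) = 2.398×10¹¹ K⁴.
T = (2.398×10¹¹)^(1/4).

T ≈ 700 K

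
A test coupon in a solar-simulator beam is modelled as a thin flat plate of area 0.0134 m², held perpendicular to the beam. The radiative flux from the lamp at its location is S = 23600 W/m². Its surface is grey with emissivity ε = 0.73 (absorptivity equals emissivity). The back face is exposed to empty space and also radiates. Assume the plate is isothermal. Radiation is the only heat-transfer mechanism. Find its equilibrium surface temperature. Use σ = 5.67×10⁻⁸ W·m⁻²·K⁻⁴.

At equilibrium, absorbed power = emitted power.
Absorbing cross-section = A = 0.01340 m²; emitting surface = 2A = 0.02680 m² (ratio 2).
εS·A_cross = εσ·A_surf·T⁴  ⇒  T⁴ = S/(2σ)   (ε cancels).
T⁴ = 23600/(2·5.67×10⁻⁸) = 2.081×10¹¹ K⁴.
T = (2.081×10¹¹)^(1/4).

T ≈ 675 K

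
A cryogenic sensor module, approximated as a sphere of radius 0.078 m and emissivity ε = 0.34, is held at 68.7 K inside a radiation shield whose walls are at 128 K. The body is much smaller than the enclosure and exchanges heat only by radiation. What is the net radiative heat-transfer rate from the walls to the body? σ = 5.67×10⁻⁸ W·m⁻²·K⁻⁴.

P_net ≈ 0.363 W

For a small grey body in a large enclosure: P_net = εσA(T_body⁴ − T_wall⁴).
A = 4πr² = 0.07645 m²; T_body⁴ − T_wall⁴ = 2.228×10⁷ − 2.684×10⁸ = -2.462×10⁸ K⁴.
|P_net| = 0.34·5.67×10⁻⁸·0.07645·2.462×10⁸.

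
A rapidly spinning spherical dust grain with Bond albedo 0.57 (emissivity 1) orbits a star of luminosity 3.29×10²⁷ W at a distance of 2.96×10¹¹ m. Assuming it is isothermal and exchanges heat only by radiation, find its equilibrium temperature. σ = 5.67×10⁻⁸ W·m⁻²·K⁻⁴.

First find the stellar flux at distance d: S = L/(4πd²) = 3.29×10²⁷/(4π·(2.96×10¹¹)²) = 2988 W/m².
For an isothermal sphere, absorbed (1−a)S·πr² = emitted σ·4πr²·T⁴, so T⁴ = (1−a)S/(4σ).
T⁴ = 0.430·2988/(4·5.67×10⁻⁸) = 5.665×10⁹ K⁴.

T ≈ 274 K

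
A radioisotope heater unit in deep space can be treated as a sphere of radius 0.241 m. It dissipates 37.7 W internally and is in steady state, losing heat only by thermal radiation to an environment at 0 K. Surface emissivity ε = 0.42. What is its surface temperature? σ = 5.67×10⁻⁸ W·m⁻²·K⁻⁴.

Steady state: internal power = radiated power, P = εσA T⁴.
Radiating area A = 4πr² = 0.7299 m².
T⁴ = P/(εσA) = 37.7/(0.42·5.67×10⁻⁸·0.7299) = 2.169×10⁹ K⁴.
T = (2.169×10⁹)^(1/4).

T ≈ 216 K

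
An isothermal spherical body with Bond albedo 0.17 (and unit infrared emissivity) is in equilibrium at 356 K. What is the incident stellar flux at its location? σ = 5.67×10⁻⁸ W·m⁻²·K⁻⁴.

S ≈ 4390 W/m²

(1−a)S·πr² = σ·4πr²·T⁴ ⇒ S = 4σT⁴/(1−a).
S = 4·5.67×10⁻⁸·1.606×10¹⁰/0.830.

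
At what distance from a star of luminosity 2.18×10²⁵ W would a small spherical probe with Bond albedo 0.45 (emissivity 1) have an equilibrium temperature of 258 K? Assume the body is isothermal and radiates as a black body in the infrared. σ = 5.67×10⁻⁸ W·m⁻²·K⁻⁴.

For an isothermal black-emitting sphere, (1−a)S·πr² = σ·4πr²·T⁴ ⇒ S = 4σT⁴/(1−a).
S = 4·5.67×10⁻⁸·(258)⁴/0.550 = 1827 W/m².
Flux falls as S = L/(4πd²), so d = √(L/(4πS)) = √(2.18×10²⁵/(4π·1827)).

d ≈ 3.08×10¹⁰ m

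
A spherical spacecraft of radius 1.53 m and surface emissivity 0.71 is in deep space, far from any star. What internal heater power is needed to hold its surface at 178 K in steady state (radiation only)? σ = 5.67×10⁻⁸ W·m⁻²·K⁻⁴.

P ≈ 1190 W

P = εσ·4πr²·T⁴.
4πr² = 29.42 m²; T⁴ = 1.004×10⁹ K⁴.
P = 0.71·5.67×10⁻⁸·29.42·1.004×10⁹.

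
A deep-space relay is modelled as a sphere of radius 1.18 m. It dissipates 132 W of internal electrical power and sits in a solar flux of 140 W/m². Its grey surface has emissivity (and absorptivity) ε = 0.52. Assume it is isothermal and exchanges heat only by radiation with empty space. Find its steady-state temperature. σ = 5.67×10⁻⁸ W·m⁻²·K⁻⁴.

At steady state, absorbed solar power + internal power = radiated power.
Absorbed: α·S·A_cross = 0.52·140·4.374 = 318.5 W (cross-section πr²).
Total input = 318.5 + 132 = 450.5 W.
Radiated: εσ·A_surf·T⁴ with A_surf = 4πr² = 17.50 m².
T⁴ = 450.5/(0.52·5.67×10⁻⁸·17.50) = 8.732×10⁸ K⁴.

T ≈ 172 K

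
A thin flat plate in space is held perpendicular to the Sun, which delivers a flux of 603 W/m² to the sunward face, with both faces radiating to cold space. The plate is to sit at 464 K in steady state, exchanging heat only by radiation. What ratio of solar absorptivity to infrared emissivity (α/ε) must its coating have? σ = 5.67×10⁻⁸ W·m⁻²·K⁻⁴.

Balance: αS·A = εσ·2A·T⁴ ⇒ α/ε = 2σT⁴/S.
α/ε = 2·5.67×10⁻⁸·(464)⁴/603 = 2·5.67×10⁻⁸·4.635×10¹⁰/603.

α/ε ≈ 8.72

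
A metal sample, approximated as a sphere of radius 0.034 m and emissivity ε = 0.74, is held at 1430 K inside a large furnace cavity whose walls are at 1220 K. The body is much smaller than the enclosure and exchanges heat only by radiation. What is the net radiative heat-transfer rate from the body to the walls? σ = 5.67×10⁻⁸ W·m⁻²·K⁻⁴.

P_net ≈ 1200 W

For a small grey body in a large enclosure: P_net = εσA(T_body⁴ − T_wall⁴).
A = 4πr² = 0.01453 m²; T_body⁴ − T_wall⁴ = 4.182×10¹² − 2.215×10¹² = 1.966×10¹² K⁴.
|P_net| = 0.74·5.67×10⁻⁸·0.01453·1.966×10¹².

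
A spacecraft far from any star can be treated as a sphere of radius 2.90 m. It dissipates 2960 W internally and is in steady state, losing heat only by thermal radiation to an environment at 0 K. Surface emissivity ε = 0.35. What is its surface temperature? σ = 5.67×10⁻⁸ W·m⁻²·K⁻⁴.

Steady state: internal power = radiated power, P = εσA T⁴.
Radiating area A = 4πr² = 105.7 m².
T⁴ = P/(εσA) = 2960/(0.35·5.67×10⁻⁸·105.7) = 1.411×10⁹ K⁴.
T = (1.411×10⁹)^(1/4).

T ≈ 194 K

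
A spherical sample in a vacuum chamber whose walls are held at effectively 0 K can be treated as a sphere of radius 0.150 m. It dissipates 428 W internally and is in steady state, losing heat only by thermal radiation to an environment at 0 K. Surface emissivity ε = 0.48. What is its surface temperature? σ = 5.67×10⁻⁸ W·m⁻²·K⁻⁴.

Steady state: internal power = radiated power, P = εσA T⁴.
Radiating area A = 4πr² = 0.2827 m².
T⁴ = P/(εσA) = 428/(0.48·5.67×10⁻⁸·0.2827) = 5.562×10¹⁰ K⁴.
T = (5.562×10¹⁰)^(1/4).

T ≈ 486 K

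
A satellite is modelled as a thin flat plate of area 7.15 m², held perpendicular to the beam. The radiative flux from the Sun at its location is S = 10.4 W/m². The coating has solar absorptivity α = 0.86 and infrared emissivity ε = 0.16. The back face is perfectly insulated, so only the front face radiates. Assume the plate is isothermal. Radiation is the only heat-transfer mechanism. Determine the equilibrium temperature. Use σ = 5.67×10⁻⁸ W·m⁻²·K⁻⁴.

T ≈ 177 K

At equilibrium, absorbed power = emitted power.
Absorbing cross-section = A = 7.150 m²; emitting surface = A = 7.150 m² (ratio 1).
αS·A_cross = εσ·A_surf·T⁴  ⇒  T⁴ = αS/(ε·1σ).
T⁴ = 0.860·10.4/(0.16·1·5.67×10⁻⁸) = 9.859×10⁸ K⁴.
T = (9.859×10⁸)^(1/4).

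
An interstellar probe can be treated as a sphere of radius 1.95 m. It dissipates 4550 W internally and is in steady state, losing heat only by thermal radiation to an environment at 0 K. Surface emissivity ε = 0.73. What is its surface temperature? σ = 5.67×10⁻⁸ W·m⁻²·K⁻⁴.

Steady state: internal power = radiated power, P = εσA T⁴.
Radiating area A = 4πr² = 47.78 m².
T⁴ = P/(εσA) = 4550/(0.73·5.67×10⁻⁸·47.78) = 2.301×10⁹ K⁴.
T = (2.301×10⁹)^(1/4).

T ≈ 219 K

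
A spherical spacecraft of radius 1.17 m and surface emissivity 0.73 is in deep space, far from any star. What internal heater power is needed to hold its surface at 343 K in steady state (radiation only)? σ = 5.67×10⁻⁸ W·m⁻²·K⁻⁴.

P = εσ·4πr²·T⁴.
4πr² = 17.20 m²; T⁴ = 1.384×10¹⁰ K⁴.
P = 0.73·5.67×10⁻⁸·17.20·1.384×10¹⁰.

P ≈ 9860 W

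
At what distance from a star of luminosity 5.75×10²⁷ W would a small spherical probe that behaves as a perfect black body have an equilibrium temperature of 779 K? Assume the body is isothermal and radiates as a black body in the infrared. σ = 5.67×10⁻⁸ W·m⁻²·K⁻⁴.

For an isothermal black-emitting sphere, (1−a)S·πr² = σ·4πr²·T⁴ ⇒ S = 4σT⁴/(1−a).
S = 4·5.67×10⁻⁸·(779)⁴/1.00 = 83520 W/m².
Flux falls as S = L/(4πd²), so d = √(L/(4πS)) = √(5.75×10²⁷/(4π·83520)).

d ≈ 7.40×10¹⁰ m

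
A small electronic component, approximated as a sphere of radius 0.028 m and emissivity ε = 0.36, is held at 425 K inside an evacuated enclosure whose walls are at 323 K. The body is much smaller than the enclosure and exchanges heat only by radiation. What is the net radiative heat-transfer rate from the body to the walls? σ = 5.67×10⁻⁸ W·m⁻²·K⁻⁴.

For a small grey body in a large enclosure: P_net = εσA(T_body⁴ − T_wall⁴).
A = 4πr² = 0.009852 m²; T_body⁴ − T_wall⁴ = 3.263×10¹⁰ − 1.088×10¹⁰ = 2.174×10¹⁰ K⁴.
|P_net| = 0.36·5.67×10⁻⁸·0.009852·2.174×10¹⁰.

P_net ≈ 4.37 W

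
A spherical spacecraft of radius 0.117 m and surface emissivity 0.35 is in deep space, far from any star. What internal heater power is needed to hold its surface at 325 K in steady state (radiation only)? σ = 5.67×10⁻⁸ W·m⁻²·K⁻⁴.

P ≈ 38.1 W

P = εσ·4πr²·T⁴.
4πr² = 0.1720 m²; T⁴ = 1.116×10¹⁰ K⁴.
P = 0.35·5.67×10⁻⁸·0.1720·1.116×10¹⁰.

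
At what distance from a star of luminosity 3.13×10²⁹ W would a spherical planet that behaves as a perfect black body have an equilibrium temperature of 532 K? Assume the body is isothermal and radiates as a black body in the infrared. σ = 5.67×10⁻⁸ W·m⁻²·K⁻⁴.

d ≈ 1.17×10¹² m

For an isothermal black-emitting sphere, (1−a)S·πr² = σ·4πr²·T⁴ ⇒ S = 4σT⁴/(1−a).
S = 4·5.67×10⁻⁸·(532)⁴/1.00 = 18170 W/m².
Flux falls as S = L/(4πd²), so d = √(L/(4πS)) = √(3.13×10²⁹/(4π·18170)).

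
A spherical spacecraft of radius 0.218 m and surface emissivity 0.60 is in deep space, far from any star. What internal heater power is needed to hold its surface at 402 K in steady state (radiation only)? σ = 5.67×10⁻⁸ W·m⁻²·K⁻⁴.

P ≈ 531 W

P = εσ·4πr²·T⁴.
4πr² = 0.5972 m²; T⁴ = 2.612×10¹⁰ K⁴.
P = 0.60·5.67×10⁻⁸·0.5972·2.612×10¹⁰.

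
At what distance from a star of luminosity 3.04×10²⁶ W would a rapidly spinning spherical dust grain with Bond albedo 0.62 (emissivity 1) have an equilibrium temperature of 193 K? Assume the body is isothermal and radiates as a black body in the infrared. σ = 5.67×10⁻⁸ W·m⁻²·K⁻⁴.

d ≈ 1.71×10¹¹ m

For an isothermal black-emitting sphere, (1−a)S·πr² = σ·4πr²·T⁴ ⇒ S = 4σT⁴/(1−a).
S = 4·5.67×10⁻⁸·(193)⁴/0.380 = 828.1 W/m².
Flux falls as S = L/(4πd²), so d = √(L/(4πS)) = √(3.04×10²⁶/(4π·828.1)).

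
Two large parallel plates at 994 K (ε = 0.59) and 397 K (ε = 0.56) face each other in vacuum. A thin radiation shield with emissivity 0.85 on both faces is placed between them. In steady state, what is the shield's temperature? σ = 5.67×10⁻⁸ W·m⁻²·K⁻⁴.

In steady state the net flux on the hot side equals that on the cold side.
σ(T₁⁴−T_s⁴)/D₁ = σ(T_s⁴−T₂⁴)/D₂, with D₁ = 1/ε₁+1/ε_s−1 = 1.871, D₂ = 1/ε_s+1/ε₂−1 = 1.962.
Solve for T_s⁴: T_s⁴ = (D₂·T₁⁴ + D₁·T₂⁴)/(D₁+D₂) = 5.118×10¹¹ K⁴.

T_s ≈ 846 K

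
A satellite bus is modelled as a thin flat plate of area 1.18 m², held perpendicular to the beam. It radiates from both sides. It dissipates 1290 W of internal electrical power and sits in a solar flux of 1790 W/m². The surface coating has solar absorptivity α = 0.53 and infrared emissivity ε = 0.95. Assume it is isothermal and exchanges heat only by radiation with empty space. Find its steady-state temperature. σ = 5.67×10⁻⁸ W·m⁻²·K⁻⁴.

At steady state, absorbed solar power + internal power = radiated power.
Absorbed: α·S·A_cross = 0.53·1790·1.180 = 1119 W (cross-section A).
Total input = 1119 + 1290 = 2409 W.
Radiated: εσ·A_surf·T⁴ with A_surf = 2A = 2.360 m².
T⁴ = 2409/(0.95·5.67×10⁻⁸·2.360) = 1.895×10¹⁰ K⁴.

T ≈ 371 K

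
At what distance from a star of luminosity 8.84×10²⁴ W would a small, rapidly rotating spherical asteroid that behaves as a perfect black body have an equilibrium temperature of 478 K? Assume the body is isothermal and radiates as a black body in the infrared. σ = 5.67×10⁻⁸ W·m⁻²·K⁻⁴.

For an isothermal black-emitting sphere, (1−a)S·πr² = σ·4πr²·T⁴ ⇒ S = 4σT⁴/(1−a).
S = 4·5.67×10⁻⁸·(478)⁴/1.00 = 11840 W/m².
Flux falls as S = L/(4πd²), so d = √(L/(4πS)) = √(8.84×10²⁴/(4π·11840)).

d ≈ 7.71×10⁹ m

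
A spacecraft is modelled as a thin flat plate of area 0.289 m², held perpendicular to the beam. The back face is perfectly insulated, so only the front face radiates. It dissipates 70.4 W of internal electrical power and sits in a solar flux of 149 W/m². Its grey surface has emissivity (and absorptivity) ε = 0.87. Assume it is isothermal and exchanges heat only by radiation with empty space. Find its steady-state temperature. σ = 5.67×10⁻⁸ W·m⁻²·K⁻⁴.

T ≈ 295 K

At steady state, absorbed solar power + internal power = radiated power.
Absorbed: α·S·A_cross = 0.87·149·0.2890 = 37.46 W (cross-section A).
Total input = 37.46 + 70.4 = 107.9 W.
Radiated: εσ·A_surf·T⁴ with A_surf = A = 0.2890 m².
T⁴ = 107.9/(0.87·5.67×10⁻⁸·0.2890) = 7.566×10⁹ K⁴.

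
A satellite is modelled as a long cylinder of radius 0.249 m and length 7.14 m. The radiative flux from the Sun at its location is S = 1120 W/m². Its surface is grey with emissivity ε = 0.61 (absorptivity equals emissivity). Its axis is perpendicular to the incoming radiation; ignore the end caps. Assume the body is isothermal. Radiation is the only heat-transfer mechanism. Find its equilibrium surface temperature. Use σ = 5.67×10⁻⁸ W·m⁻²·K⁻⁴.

At equilibrium, absorbed power = emitted power.
Absorbing cross-section = 2rL = 3.556 m²; emitting surface = 2πrL = 11.17 m² (ratio π).
εS·A_cross = εσ·A_surf·T⁴  ⇒  T⁴ = S/(πσ)   (ε cancels).
T⁴ = 1120/(π·5.67×10⁻⁸) = 6.288×10⁹ K⁴.
T = (6.288×10⁹)^(1/4).

T ≈ 282 K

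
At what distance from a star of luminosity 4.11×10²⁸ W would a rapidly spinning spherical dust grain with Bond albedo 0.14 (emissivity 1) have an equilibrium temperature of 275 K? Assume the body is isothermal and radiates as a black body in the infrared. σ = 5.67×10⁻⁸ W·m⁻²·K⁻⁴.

For an isothermal black-emitting sphere, (1−a)S·πr² = σ·4πr²·T⁴ ⇒ S = 4σT⁴/(1−a).
S = 4·5.67×10⁻⁸·(275)⁴/0.860 = 1508 W/m².
Flux falls as S = L/(4πd²), so d = √(L/(4πS)) = √(4.11×10²⁸/(4π·1508)).

d ≈ 1.47×10¹² m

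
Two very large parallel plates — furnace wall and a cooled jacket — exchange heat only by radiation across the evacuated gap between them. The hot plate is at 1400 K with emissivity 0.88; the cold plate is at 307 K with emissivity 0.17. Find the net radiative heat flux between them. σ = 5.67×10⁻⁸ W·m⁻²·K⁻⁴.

For two infinite grey parallel plates, q = σ(T₁⁴ − T₂⁴)/(1/ε₁ + 1/ε₂ − 1).
T₁⁴ − T₂⁴ = 3.842×10¹² − 8.883×10⁹ = 3.833×10¹² K⁴.
1/ε₁ + 1/ε₂ − 1 = 1.136 + 5.882 − 1 = 6.019.
q = 5.67×10⁻⁸ × 3.833×10¹² / 6.019.

q ≈ 36100 W/m²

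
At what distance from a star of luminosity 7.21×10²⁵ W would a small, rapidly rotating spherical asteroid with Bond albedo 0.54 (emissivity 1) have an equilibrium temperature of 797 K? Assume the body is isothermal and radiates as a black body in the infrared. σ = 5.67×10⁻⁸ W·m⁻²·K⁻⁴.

For an isothermal black-emitting sphere, (1−a)S·πr² = σ·4πr²·T⁴ ⇒ S = 4σT⁴/(1−a).
S = 4·5.67×10⁻⁸·(797)⁴/0.460 = 1.989×10⁵ W/m².
Flux falls as S = L/(4πd²), so d = √(L/(4πS)) = √(7.21×10²⁵/(4π·1.989×10⁵)).

d ≈ 5.37×10⁹ m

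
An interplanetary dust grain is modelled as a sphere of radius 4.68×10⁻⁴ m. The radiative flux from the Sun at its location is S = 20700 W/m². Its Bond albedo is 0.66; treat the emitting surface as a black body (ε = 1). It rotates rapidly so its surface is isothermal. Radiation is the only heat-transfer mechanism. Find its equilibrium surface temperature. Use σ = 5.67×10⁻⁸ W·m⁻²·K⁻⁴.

At equilibrium, absorbed power = emitted power.
Absorbing cross-section = πr² = 6.881×10⁻⁷ m²; emitting surface = 4πr² = 2.752×10⁻⁶ m² (ratio 4).
(1−a)S·A_cross = εσ·A_surf·T⁴  ⇒  T⁴ = (1−a)S/(4σ).
T⁴ = 0.340·20700/(4·5.67×10⁻⁸) = 3.103×10¹⁰ K⁴.
T = (3.103×10¹⁰)^(1/4).

T ≈ 420 K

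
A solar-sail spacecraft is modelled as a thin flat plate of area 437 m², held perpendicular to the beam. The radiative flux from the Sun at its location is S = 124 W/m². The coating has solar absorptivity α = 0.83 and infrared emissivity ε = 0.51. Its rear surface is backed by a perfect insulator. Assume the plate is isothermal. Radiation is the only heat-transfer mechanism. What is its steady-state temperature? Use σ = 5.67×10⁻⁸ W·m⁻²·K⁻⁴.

At equilibrium, absorbed power = emitted power.
Absorbing cross-section = A = 437.0 m²; emitting surface = A = 437.0 m² (ratio 1).
αS·A_cross = εσ·A_surf·T⁴  ⇒  T⁴ = αS/(ε·1σ).
T⁴ = 0.830·124/(0.51·1·5.67×10⁻⁸) = 3.559×10⁹ K⁴.
T = (3.559×10⁹)^(1/4).

T ≈ 244 K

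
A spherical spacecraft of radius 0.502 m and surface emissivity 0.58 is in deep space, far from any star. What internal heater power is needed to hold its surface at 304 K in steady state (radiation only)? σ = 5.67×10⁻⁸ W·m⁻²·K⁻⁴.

P ≈ 889 W

P = εσ·4πr²·T⁴.
4πr² = 3.167 m²; T⁴ = 8.541×10⁹ K⁴.
P = 0.58·5.67×10⁻⁸·3.167·8.541×10⁹.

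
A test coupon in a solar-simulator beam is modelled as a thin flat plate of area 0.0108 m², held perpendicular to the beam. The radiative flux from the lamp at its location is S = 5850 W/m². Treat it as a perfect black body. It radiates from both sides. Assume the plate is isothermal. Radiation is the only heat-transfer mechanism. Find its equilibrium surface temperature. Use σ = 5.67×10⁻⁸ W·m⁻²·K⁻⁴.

T ≈ 477 K

At equilibrium, absorbed power = emitted power.
Absorbing cross-section = A = 0.01080 m²; emitting surface = 2A = 0.02160 m² (ratio 2).
S·A_cross = εσ·A_surf·T⁴  ⇒  T⁴ = S/(2σ).
T⁴ = 1.00·5850/(2·5.67×10⁻⁸) = 5.159×10¹⁰ K⁴.
T = (5.159×10¹⁰)^(1/4).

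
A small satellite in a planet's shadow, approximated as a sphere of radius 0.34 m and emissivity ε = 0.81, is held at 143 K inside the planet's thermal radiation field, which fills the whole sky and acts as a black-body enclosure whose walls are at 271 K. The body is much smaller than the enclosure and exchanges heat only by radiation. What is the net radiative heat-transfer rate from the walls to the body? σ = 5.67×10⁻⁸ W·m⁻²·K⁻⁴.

P_net ≈ 332 W

For a small grey body in a large enclosure: P_net = εσA(T_body⁴ − T_wall⁴).
A = 4πr² = 1.453 m²; T_body⁴ − T_wall⁴ = 4.182×10⁸ − 5.394×10⁹ = -4.975×10⁹ K⁴.
|P_net| = 0.81·5.67×10⁻⁸·1.453·4.975×10⁹.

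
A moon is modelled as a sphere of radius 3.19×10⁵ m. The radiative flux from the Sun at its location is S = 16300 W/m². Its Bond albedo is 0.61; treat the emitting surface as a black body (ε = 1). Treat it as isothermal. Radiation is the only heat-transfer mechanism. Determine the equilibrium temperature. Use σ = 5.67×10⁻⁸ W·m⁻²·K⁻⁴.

At equilibrium, absorbed power = emitted power.
Absorbing cross-section = πr² = 3.197×10¹¹ m²; emitting surface = 4πr² = 1.279×10¹² m² (ratio 4).
(1−a)S·A_cross = εσ·A_surf·T⁴  ⇒  T⁴ = (1−a)S/(4σ).
T⁴ = 0.390·16300/(4·5.67×10⁻⁸) = 2.803×10¹⁰ K⁴.
T = (2.803×10¹⁰)^(1/4).

T ≈ 409 K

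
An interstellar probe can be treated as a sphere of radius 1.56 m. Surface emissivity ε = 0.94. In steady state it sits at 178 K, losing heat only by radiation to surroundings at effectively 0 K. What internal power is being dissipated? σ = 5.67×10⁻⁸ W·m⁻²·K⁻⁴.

Steady state: P = εσA T⁴.
A = 4πr² = 30.58 m²; T⁴ = (178)⁴ = 1.004×10⁹ K⁴.
P = 0.94 × 5.67×10⁻⁸ × 30.58 × 1.004×10⁹.

P ≈ 1640 W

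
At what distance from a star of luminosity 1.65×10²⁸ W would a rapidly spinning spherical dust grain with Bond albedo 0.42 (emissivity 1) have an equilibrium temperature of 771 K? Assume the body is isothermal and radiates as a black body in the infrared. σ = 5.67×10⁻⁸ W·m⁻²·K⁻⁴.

For an isothermal black-emitting sphere, (1−a)S·πr² = σ·4πr²·T⁴ ⇒ S = 4σT⁴/(1−a).
S = 4·5.67×10⁻⁸·(771)⁴/0.580 = 1.382×10⁵ W/m².
Flux falls as S = L/(4πd²), so d = √(L/(4πS)) = √(1.65×10²⁸/(4π·1.382×10⁵)).

d ≈ 9.75×10¹⁰ m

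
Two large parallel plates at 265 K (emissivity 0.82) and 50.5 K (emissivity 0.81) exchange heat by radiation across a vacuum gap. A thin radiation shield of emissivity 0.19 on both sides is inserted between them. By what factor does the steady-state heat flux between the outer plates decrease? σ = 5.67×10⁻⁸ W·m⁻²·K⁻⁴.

factor ≈ 7.55

Without shield: q₀ = σΔ(T⁴)/(1/ε₁+1/ε₂−1) with denominator 1.454.
With shield the two gaps are in series; the resistances add: (1/ε₁+1/ε_s−1)+(1/ε_s+1/ε₂−1) = 5.483+5.498 = 10.98.
Heat-flux ratio q₀/q = 10.98/1.454.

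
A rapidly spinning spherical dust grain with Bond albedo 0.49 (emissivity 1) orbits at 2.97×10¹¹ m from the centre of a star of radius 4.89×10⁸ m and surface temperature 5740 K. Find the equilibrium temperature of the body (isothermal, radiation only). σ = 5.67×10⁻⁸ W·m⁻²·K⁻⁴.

The star's surface emits σT_*⁴; at distance d the flux is S = σT_*⁴(R_*/d)².
S = 5.67×10⁻⁸·(5740)⁴·(4.89×10⁸/2.97×10¹¹)² = 166.9 W/m².
For an isothermal sphere T⁴ = (1−a)S/(4σ) = 3.752×10⁸ K⁴.

T ≈ 139 K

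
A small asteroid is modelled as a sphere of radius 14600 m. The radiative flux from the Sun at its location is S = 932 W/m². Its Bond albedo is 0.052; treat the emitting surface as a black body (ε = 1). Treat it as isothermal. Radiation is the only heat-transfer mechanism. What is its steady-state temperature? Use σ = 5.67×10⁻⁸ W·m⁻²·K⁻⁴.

At equilibrium, absorbed power = emitted power.
Absorbing cross-section = πr² = 6.697×10⁸ m²; emitting surface = 4πr² = 2.679×10⁹ m² (ratio 4).
(1−a)S·A_cross = εσ·A_surf·T⁴  ⇒  T⁴ = (1−a)S/(4σ).
T⁴ = 0.948·932/(4·5.67×10⁻⁸) = 3.896×10⁹ K⁴.
T = (3.896×10⁹)^(1/4).

T ≈ 250 K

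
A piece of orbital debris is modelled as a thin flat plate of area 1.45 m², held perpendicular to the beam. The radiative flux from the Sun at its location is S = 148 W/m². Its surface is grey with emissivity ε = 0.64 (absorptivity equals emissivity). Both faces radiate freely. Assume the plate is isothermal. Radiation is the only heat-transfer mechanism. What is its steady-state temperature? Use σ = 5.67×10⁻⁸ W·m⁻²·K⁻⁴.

At equilibrium, absorbed power = emitted power.
Absorbing cross-section = A = 1.450 m²; emitting surface = 2A = 2.900 m² (ratio 2).
εS·A_cross = εσ·A_surf·T⁴  ⇒  T⁴ = S/(2σ)   (ε cancels).
T⁴ = 148/(2·5.67×10⁻⁸) = 1.305×10⁹ K⁴.
T = (1.305×10⁹)^(1/4).

T ≈ 190 K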